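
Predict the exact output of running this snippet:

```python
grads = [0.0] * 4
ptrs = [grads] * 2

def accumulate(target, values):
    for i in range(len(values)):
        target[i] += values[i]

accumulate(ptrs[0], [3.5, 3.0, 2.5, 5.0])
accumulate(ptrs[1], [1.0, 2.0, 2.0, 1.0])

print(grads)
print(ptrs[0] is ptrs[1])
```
[4.5, 5.0, 4.5, 6.0]
True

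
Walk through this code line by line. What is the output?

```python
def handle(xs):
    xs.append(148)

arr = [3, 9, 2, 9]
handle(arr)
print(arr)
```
[3, 9, 2, 9, 148]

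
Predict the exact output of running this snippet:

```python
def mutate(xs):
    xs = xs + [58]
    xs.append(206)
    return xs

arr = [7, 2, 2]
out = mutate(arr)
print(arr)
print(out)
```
[7, 2, 2]
[7, 2, 2, 58, 206]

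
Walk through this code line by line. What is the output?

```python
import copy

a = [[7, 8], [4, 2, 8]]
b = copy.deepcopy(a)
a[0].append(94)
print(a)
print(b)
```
[[7, 8, 94], [4, 2, 8]]
[[7, 8], [4, 2, 8]]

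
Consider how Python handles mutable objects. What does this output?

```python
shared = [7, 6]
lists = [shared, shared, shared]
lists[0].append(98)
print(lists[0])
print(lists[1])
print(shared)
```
[7, 6, 98]
[7, 6, 98]
[7, 6, 98]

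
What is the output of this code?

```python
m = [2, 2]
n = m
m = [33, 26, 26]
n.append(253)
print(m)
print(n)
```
[33, 26, 26]
[2, 2, 253]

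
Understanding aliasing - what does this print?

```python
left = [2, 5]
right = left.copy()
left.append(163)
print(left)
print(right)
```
[2, 5, 163]
[2, 5]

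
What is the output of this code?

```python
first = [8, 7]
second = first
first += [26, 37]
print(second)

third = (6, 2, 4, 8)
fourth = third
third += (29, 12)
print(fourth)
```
[8, 7, 26, 37]
(6, 2, 4, 8)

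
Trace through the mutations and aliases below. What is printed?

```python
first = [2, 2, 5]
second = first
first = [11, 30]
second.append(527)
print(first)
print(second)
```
[11, 30]
[2, 2, 5, 527]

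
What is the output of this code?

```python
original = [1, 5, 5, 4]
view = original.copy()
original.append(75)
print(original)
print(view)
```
[1, 5, 5, 4, 75]
[1, 5, 5, 4]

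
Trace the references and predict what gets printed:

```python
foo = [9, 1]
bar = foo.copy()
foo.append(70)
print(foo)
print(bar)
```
[9, 1, 70]
[9, 1]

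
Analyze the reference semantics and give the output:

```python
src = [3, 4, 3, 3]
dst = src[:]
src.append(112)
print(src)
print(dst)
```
[3, 4, 3, 3, 112]
[3, 4, 3, 3]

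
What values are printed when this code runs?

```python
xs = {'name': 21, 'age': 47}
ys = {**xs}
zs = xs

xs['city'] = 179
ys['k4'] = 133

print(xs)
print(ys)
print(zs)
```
{'name': 21, 'age': 47, 'city': 179}
{'name': 21, 'age': 47, 'k4': 133}
{'name': 21, 'age': 47, 'city': 179}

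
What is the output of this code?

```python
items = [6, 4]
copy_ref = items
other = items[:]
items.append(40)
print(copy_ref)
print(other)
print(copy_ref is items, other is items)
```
[6, 4, 40]
[6, 4]
True False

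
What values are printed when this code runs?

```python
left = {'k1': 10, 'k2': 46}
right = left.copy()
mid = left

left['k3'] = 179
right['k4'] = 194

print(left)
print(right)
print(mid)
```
{'k1': 10, 'k2': 46, 'k3': 179}
{'k1': 10, 'k2': 46, 'k4': 194}
{'k1': 10, 'k2': 46, 'k3': 179}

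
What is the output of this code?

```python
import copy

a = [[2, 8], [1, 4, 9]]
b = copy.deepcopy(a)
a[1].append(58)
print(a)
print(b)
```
[[2, 8], [1, 4, 9, 58]]
[[2, 8], [1, 4, 9]]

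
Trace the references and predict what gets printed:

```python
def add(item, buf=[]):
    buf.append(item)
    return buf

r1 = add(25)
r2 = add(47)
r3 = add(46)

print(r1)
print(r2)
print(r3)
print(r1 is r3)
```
[25, 47, 46]
[25, 47, 46]
[25, 47, 46]
True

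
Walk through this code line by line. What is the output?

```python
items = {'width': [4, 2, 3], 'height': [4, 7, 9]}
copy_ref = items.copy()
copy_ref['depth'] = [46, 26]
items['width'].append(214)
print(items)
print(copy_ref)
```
{'width': [4, 2, 3, 214], 'height': [4, 7, 9]}
{'width': [4, 2, 3, 214], 'height': [4, 7, 9], 'depth': [46, 26]}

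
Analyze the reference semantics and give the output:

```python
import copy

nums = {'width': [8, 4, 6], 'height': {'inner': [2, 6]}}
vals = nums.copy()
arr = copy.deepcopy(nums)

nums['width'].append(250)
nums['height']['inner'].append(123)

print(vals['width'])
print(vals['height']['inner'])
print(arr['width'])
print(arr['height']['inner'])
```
[8, 4, 6, 250]
[2, 6, 123]
[8, 4, 6]
[2, 6]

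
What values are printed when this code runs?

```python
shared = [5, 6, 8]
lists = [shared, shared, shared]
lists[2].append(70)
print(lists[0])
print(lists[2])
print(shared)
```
[5, 6, 8, 70]
[5, 6, 8, 70]
[5, 6, 8, 70]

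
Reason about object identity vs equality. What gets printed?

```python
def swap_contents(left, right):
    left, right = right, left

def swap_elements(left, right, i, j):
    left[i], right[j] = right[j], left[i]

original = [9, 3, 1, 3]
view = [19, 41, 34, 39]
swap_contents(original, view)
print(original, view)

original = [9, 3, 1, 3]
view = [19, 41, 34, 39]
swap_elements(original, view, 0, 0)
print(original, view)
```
[9, 3, 1, 3] [19, 41, 34, 39]
[19, 3, 1, 3] [9, 41, 34, 39]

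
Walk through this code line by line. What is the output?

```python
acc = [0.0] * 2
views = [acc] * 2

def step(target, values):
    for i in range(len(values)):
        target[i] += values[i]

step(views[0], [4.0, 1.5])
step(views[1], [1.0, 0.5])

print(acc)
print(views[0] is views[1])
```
[5.0, 2.0]
True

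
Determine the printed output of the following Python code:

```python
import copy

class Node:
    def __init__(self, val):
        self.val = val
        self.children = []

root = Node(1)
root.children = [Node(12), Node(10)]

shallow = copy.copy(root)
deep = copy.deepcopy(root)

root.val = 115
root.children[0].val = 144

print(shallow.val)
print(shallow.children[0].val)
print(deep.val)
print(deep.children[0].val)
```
1
144
1
12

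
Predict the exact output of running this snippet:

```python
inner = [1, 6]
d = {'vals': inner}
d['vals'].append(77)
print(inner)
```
[1, 6, 77]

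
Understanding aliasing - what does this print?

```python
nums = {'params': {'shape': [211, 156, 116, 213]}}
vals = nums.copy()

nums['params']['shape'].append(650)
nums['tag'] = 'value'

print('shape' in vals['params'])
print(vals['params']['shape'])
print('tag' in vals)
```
True
[211, 156, 116, 213, 650]
False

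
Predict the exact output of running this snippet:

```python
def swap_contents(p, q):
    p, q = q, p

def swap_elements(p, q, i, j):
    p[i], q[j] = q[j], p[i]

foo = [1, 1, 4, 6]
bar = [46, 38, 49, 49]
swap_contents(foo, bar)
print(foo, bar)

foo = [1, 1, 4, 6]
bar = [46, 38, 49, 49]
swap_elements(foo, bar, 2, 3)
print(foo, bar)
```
[1, 1, 4, 6] [46, 38, 49, 49]
[1, 1, 49, 6] [46, 38, 49, 4]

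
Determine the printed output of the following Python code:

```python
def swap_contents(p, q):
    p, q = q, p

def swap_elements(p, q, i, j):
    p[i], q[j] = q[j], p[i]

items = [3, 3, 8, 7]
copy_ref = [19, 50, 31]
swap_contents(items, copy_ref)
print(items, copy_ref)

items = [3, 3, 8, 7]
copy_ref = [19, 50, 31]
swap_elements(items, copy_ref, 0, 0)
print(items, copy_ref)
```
[3, 3, 8, 7] [19, 50, 31]
[19, 3, 8, 7] [3, 50, 31]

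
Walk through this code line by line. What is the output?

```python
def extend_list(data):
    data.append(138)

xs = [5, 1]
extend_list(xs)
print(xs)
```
[5, 1, 138]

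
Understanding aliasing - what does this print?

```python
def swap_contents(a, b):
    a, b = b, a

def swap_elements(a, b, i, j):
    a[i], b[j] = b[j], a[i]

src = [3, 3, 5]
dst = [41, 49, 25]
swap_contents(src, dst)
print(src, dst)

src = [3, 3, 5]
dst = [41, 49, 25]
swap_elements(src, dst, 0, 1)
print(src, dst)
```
[3, 3, 5] [41, 49, 25]
[49, 3, 5] [41, 3, 25]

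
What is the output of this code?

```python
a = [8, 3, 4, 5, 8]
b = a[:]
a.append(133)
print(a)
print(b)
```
[8, 3, 4, 5, 8, 133]
[8, 3, 4, 5, 8]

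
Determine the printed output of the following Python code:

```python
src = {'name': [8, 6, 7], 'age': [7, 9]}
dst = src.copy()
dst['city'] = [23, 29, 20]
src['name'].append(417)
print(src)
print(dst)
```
{'name': [8, 6, 7, 417], 'age': [7, 9]}
{'name': [8, 6, 7, 417], 'age': [7, 9], 'city': [23, 29, 20]}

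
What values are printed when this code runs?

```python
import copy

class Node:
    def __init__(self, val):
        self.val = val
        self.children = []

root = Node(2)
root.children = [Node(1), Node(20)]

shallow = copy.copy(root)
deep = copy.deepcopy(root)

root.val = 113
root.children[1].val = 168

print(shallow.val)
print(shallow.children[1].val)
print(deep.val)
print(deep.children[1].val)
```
2
168
2
20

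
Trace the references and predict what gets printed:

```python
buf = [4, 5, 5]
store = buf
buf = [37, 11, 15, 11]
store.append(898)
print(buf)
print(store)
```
[37, 11, 15, 11]
[4, 5, 5, 898]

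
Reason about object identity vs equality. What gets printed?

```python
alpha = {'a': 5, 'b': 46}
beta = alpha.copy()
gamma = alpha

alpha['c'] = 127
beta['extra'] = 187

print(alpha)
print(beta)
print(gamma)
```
{'a': 5, 'b': 46, 'c': 127}
{'a': 5, 'b': 46, 'extra': 187}
{'a': 5, 'b': 46, 'c': 127}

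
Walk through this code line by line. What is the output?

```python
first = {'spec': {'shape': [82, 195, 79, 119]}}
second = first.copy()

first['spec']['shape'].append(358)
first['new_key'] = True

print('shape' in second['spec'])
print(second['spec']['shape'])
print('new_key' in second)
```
True
[82, 195, 79, 119, 358]
False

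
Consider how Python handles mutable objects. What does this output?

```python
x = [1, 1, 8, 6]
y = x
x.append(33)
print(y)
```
[1, 1, 8, 6, 33]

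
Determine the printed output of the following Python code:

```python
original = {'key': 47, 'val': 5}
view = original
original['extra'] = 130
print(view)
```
{'key': 47, 'val': 5, 'extra': 130}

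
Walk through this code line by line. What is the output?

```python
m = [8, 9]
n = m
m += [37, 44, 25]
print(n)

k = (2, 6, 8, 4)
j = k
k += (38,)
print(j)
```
[8, 9, 37, 44, 25]
(2, 6, 8, 4)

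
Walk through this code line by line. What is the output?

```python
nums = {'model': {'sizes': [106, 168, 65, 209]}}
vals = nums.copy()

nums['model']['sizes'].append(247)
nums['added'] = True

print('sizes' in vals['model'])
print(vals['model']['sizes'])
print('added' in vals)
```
True
[106, 168, 65, 209, 247]
False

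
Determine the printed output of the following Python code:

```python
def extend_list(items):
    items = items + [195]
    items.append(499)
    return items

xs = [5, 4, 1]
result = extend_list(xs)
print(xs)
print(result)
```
[5, 4, 1]
[5, 4, 1, 195, 499]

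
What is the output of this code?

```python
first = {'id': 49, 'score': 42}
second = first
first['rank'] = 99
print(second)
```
{'id': 49, 'score': 42, 'rank': 99}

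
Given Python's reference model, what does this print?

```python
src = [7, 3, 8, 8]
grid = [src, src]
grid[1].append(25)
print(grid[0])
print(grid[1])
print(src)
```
[7, 3, 8, 8, 25]
[7, 3, 8, 8, 25]
[7, 3, 8, 8, 25]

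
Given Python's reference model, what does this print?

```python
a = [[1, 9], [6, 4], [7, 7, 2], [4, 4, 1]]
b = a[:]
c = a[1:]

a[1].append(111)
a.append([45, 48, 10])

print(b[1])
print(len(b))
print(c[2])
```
[6, 4, 111]
4
[4, 4, 1]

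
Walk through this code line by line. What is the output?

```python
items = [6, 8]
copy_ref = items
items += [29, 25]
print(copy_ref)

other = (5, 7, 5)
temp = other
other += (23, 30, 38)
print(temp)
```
[6, 8, 29, 25]
(5, 7, 5)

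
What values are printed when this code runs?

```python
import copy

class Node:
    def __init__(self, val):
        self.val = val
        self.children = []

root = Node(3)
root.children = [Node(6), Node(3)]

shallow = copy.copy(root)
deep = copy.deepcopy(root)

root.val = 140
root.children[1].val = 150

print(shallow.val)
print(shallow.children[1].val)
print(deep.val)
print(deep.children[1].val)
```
3
150
3
3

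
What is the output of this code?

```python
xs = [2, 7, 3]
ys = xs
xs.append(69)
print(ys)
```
[2, 7, 3, 69]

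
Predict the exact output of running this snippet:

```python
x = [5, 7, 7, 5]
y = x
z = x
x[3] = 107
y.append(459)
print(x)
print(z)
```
[5, 7, 7, 107, 459]
[5, 7, 7, 107, 459]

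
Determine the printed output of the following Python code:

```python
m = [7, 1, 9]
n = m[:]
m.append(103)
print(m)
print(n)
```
[7, 1, 9, 103]
[7, 1, 9]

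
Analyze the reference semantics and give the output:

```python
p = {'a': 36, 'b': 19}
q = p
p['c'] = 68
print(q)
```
{'a': 36, 'b': 19, 'c': 68}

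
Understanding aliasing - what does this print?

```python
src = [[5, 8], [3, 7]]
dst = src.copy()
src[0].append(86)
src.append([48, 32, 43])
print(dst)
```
[[5, 8, 86], [3, 7]]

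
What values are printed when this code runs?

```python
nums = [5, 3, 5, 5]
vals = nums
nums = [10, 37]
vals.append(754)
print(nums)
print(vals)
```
[10, 37]
[5, 3, 5, 5, 754]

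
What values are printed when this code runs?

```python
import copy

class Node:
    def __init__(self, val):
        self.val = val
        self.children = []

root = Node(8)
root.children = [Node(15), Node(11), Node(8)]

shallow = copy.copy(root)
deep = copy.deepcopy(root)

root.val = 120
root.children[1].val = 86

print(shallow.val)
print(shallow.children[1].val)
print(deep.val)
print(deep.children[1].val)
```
8
86
8
11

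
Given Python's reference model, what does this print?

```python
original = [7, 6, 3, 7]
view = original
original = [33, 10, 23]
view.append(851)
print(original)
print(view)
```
[33, 10, 23]
[7, 6, 3, 7, 851]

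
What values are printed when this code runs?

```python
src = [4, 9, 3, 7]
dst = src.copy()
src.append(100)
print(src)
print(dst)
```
[4, 9, 3, 7, 100]
[4, 9, 3, 7]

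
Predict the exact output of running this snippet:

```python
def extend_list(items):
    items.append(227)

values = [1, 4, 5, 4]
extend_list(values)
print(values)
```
[1, 4, 5, 4, 227]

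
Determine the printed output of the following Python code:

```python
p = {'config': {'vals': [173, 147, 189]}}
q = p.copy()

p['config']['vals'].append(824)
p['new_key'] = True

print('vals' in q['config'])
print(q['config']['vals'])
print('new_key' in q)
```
True
[173, 147, 189, 824]
False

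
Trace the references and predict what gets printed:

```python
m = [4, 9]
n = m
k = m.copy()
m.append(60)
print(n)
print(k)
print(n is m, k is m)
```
[4, 9, 60]
[4, 9]
True False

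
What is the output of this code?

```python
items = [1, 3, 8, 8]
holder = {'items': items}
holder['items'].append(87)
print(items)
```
[1, 3, 8, 8, 87]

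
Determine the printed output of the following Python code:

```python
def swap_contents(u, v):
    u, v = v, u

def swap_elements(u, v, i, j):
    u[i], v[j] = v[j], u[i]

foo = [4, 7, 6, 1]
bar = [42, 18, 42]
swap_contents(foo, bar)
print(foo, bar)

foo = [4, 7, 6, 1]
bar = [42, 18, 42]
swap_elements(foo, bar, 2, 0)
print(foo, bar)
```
[4, 7, 6, 1] [42, 18, 42]
[4, 7, 42, 1] [6, 18, 42]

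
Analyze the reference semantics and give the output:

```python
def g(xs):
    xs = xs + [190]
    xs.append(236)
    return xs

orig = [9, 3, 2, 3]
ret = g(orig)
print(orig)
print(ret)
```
[9, 3, 2, 3]
[9, 3, 2, 3, 190, 236]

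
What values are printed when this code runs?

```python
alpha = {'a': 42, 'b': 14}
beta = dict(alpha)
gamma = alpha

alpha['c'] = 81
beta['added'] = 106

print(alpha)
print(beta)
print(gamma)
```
{'a': 42, 'b': 14, 'c': 81}
{'a': 42, 'b': 14, 'added': 106}
{'a': 42, 'b': 14, 'c': 81}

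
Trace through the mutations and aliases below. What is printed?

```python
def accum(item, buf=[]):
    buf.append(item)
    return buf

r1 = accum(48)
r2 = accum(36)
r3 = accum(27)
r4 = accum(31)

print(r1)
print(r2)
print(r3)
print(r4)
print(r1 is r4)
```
[48, 36, 27, 31]
[48, 36, 27, 31]
[48, 36, 27, 31]
[48, 36, 27, 31]
True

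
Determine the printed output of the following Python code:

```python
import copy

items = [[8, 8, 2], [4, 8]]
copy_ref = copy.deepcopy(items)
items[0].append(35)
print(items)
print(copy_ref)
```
[[8, 8, 2, 35], [4, 8]]
[[8, 8, 2], [4, 8]]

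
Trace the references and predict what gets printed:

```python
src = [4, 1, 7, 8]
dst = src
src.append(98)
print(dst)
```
[4, 1, 7, 8, 98]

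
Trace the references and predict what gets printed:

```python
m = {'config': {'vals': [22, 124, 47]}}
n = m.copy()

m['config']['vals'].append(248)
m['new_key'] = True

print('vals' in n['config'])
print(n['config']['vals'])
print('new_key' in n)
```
True
[22, 124, 47, 248]
False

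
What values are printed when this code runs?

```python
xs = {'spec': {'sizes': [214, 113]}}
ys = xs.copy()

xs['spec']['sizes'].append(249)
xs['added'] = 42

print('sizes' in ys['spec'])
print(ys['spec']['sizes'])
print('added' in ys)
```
True
[214, 113, 249]
False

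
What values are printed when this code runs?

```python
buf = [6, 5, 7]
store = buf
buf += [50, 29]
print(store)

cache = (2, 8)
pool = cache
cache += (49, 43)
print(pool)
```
[6, 5, 7, 50, 29]
(2, 8)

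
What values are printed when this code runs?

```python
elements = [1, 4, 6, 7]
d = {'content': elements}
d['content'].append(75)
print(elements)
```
[1, 4, 6, 7, 75]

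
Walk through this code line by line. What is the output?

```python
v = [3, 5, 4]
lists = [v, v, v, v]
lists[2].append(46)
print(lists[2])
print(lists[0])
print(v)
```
[3, 5, 4, 46]
[3, 5, 4, 46]
[3, 5, 4, 46]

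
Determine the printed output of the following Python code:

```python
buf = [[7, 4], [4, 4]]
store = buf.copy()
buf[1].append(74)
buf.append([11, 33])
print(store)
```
[[7, 4], [4, 4, 74]]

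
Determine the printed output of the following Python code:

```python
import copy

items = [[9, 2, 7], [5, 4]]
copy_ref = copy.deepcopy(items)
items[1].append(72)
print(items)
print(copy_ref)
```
[[9, 2, 7], [5, 4, 72]]
[[9, 2, 7], [5, 4]]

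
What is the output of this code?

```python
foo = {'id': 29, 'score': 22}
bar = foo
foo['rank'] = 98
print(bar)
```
{'id': 29, 'score': 22, 'rank': 98}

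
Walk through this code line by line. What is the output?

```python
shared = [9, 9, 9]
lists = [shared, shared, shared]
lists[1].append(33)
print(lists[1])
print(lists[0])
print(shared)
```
[9, 9, 9, 33]
[9, 9, 9, 33]
[9, 9, 9, 33]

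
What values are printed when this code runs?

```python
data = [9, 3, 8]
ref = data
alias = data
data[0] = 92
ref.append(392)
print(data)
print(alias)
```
[92, 3, 8, 392]
[92, 3, 8, 392]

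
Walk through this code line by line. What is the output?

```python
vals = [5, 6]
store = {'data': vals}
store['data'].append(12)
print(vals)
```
[5, 6, 12]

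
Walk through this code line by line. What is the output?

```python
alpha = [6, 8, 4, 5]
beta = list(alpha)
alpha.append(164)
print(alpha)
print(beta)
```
[6, 8, 4, 5, 164]
[6, 8, 4, 5]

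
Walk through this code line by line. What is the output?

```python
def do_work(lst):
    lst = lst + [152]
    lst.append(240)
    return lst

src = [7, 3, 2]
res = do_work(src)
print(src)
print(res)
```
[7, 3, 2]
[7, 3, 2, 152, 240]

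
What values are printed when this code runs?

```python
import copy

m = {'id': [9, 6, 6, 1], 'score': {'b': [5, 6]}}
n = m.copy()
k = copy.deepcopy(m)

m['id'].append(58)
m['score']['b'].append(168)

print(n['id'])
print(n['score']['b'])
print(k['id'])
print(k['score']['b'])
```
[9, 6, 6, 1, 58]
[5, 6, 168]
[9, 6, 6, 1]
[5, 6]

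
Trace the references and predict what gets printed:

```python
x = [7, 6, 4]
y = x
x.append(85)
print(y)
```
[7, 6, 4, 85]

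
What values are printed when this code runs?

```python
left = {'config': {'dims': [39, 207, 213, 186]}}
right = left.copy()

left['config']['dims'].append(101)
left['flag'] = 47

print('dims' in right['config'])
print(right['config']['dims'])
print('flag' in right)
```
True
[39, 207, 213, 186, 101]
False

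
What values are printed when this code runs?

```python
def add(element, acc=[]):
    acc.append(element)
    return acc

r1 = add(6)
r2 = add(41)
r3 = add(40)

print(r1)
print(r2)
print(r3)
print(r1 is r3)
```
[6, 41, 40]
[6, 41, 40]
[6, 41, 40]
True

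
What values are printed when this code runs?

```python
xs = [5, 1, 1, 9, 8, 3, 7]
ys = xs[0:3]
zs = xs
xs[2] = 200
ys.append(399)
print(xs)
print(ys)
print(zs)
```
[5, 1, 200, 9, 8, 3, 7]
[5, 1, 1, 399]
[5, 1, 200, 9, 8, 3, 7]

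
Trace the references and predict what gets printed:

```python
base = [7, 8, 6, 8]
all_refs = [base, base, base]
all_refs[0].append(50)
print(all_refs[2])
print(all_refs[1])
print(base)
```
[7, 8, 6, 8, 50]
[7, 8, 6, 8, 50]
[7, 8, 6, 8, 50]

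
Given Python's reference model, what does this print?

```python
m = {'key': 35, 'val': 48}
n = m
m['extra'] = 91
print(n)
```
{'key': 35, 'val': 48, 'extra': 91}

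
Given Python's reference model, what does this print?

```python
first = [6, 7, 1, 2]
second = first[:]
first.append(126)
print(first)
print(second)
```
[6, 7, 1, 2, 126]
[6, 7, 1, 2]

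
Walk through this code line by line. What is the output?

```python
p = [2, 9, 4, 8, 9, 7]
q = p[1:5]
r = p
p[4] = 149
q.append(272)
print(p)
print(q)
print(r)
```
[2, 9, 4, 8, 149, 7]
[9, 4, 8, 9, 272]
[2, 9, 4, 8, 149, 7]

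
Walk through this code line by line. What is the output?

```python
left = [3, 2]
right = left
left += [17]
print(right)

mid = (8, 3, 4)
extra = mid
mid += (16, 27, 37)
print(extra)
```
[3, 2, 17]
(8, 3, 4)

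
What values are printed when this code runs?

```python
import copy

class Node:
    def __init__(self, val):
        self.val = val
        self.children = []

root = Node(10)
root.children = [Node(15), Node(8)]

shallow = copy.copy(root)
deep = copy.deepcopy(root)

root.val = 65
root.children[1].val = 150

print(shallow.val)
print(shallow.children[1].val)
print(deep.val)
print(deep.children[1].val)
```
10
150
10
8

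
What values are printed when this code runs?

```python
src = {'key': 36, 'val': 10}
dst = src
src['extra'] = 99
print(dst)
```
{'key': 36, 'val': 10, 'extra': 99}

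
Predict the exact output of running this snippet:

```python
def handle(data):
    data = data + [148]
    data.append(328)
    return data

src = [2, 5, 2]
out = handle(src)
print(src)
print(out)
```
[2, 5, 2]
[2, 5, 2, 148, 328]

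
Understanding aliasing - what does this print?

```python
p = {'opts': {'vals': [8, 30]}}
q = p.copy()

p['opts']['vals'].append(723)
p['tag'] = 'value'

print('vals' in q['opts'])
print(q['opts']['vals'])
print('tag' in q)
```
True
[8, 30, 723]
False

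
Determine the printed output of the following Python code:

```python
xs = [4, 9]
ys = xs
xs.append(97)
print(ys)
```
[4, 9, 97]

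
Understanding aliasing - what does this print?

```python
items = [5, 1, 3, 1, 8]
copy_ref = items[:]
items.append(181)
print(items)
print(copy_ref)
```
[5, 1, 3, 1, 8, 181]
[5, 1, 3, 1, 8]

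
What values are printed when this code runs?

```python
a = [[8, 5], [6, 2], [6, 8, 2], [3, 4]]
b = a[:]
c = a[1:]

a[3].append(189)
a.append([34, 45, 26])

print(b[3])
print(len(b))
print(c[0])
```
[3, 4, 189]
4
[6, 2]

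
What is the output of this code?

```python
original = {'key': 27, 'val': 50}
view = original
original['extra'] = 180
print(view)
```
{'key': 27, 'val': 50, 'extra': 180}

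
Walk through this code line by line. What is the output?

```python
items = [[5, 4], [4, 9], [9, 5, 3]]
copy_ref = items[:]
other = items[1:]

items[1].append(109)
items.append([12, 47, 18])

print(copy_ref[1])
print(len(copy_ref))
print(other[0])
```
[4, 9, 109]
3
[4, 9, 109]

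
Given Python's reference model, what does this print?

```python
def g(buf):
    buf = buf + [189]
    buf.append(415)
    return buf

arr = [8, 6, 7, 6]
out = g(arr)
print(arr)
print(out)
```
[8, 6, 7, 6]
[8, 6, 7, 6, 189, 415]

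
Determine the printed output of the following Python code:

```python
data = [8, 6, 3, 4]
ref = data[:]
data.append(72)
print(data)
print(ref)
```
[8, 6, 3, 4, 72]
[8, 6, 3, 4]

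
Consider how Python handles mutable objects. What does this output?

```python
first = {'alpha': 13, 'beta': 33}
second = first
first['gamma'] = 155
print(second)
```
{'alpha': 13, 'beta': 33, 'gamma': 155}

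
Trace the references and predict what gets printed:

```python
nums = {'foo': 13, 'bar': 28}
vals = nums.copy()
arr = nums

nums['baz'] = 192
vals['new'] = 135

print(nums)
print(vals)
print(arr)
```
{'foo': 13, 'bar': 28, 'baz': 192}
{'foo': 13, 'bar': 28, 'new': 135}
{'foo': 13, 'bar': 28, 'baz': 192}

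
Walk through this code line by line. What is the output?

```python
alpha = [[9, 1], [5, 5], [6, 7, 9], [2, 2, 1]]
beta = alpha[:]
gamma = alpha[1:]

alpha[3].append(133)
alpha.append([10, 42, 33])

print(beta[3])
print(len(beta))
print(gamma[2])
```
[2, 2, 1, 133]
4
[2, 2, 1, 133]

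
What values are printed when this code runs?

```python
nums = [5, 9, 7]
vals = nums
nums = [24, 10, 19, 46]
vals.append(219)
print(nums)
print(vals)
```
[24, 10, 19, 46]
[5, 9, 7, 219]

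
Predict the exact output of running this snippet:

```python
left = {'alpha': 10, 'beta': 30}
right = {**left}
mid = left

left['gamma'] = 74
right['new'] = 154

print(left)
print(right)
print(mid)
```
{'alpha': 10, 'beta': 30, 'gamma': 74}
{'alpha': 10, 'beta': 30, 'new': 154}
{'alpha': 10, 'beta': 30, 'gamma': 74}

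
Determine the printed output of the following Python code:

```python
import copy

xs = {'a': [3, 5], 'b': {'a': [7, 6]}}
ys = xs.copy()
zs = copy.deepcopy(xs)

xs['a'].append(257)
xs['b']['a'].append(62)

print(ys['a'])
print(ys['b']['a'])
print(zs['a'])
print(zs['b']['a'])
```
[3, 5, 257]
[7, 6, 62]
[3, 5]
[7, 6]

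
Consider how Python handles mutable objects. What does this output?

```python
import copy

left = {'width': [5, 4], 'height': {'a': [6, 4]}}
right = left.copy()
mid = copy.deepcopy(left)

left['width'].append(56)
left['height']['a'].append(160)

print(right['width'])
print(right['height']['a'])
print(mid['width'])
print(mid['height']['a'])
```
[5, 4, 56]
[6, 4, 160]
[5, 4]
[6, 4]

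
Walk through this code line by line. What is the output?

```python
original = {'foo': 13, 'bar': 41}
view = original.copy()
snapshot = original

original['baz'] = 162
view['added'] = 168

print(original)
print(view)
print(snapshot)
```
{'foo': 13, 'bar': 41, 'baz': 162}
{'foo': 13, 'bar': 41, 'added': 168}
{'foo': 13, 'bar': 41, 'baz': 162}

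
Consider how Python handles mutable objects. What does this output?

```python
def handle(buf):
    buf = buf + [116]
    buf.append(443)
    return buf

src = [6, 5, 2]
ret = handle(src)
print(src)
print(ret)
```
[6, 5, 2]
[6, 5, 2, 116, 443]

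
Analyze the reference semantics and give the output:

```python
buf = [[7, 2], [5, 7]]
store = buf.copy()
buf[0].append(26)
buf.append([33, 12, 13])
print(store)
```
[[7, 2, 26], [5, 7]]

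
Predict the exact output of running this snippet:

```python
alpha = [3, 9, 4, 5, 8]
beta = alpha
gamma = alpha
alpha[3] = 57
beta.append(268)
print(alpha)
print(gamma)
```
[3, 9, 4, 57, 8, 268]
[3, 9, 4, 57, 8, 268]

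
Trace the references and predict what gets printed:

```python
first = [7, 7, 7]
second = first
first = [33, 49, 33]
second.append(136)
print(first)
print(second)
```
[33, 49, 33]
[7, 7, 7, 136]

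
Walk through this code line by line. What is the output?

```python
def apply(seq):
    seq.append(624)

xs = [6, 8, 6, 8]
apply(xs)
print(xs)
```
[6, 8, 6, 8, 624]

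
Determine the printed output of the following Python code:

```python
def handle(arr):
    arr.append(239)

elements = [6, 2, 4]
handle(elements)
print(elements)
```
[6, 2, 4, 239]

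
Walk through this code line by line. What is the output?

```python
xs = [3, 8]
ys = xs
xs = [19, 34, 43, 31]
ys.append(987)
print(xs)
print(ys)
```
[19, 34, 43, 31]
[3, 8, 987]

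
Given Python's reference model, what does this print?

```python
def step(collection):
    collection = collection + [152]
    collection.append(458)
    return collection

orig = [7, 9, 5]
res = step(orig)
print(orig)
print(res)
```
[7, 9, 5]
[7, 9, 5, 152, 458]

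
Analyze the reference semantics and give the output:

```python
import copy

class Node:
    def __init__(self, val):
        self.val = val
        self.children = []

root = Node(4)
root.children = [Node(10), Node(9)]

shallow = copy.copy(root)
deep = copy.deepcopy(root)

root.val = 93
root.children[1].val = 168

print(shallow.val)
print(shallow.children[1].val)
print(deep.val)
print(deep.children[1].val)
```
4
168
4
9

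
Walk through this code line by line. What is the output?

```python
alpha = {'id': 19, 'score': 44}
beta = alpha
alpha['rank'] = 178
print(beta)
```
{'id': 19, 'score': 44, 'rank': 178}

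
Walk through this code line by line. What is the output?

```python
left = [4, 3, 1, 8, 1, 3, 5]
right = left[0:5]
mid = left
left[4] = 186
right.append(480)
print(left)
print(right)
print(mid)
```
[4, 3, 1, 8, 186, 3, 5]
[4, 3, 1, 8, 1, 480]
[4, 3, 1, 8, 186, 3, 5]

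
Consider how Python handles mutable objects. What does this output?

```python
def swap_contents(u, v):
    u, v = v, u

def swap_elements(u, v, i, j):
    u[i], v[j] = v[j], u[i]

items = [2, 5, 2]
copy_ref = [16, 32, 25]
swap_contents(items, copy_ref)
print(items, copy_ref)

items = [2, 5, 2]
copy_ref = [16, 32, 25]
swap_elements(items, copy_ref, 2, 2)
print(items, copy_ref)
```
[2, 5, 2] [16, 32, 25]
[2, 5, 25] [16, 32, 2]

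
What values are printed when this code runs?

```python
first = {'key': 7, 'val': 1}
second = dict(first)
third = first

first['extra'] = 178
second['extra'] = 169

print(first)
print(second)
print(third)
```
{'key': 7, 'val': 1, 'extra': 178}
{'key': 7, 'val': 1, 'extra': 169}
{'key': 7, 'val': 1, 'extra': 178}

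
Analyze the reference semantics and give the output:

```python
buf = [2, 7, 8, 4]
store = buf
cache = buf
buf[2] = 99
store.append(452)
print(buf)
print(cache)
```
[2, 7, 99, 4, 452]
[2, 7, 99, 4, 452]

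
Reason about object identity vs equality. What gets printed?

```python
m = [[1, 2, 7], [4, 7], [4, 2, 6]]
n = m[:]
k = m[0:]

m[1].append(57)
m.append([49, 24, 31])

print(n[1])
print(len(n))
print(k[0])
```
[4, 7, 57]
3
[1, 2, 7]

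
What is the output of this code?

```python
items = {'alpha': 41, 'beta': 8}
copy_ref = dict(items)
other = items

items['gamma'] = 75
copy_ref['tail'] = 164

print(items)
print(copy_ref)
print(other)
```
{'alpha': 41, 'beta': 8, 'gamma': 75}
{'alpha': 41, 'beta': 8, 'tail': 164}
{'alpha': 41, 'beta': 8, 'gamma': 75}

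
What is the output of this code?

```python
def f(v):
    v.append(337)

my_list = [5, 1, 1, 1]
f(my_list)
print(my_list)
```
[5, 1, 1, 1, 337]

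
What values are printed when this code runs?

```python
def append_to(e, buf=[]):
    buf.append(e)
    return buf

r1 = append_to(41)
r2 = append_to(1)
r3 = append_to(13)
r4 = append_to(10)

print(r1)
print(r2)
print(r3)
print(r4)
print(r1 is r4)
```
[41, 1, 13, 10]
[41, 1, 13, 10]
[41, 1, 13, 10]
[41, 1, 13, 10]
True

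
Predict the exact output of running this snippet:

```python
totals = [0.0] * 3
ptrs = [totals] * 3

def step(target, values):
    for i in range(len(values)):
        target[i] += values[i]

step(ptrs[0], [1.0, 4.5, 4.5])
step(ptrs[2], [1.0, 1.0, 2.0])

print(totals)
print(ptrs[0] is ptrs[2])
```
[2.0, 5.5, 6.5]
True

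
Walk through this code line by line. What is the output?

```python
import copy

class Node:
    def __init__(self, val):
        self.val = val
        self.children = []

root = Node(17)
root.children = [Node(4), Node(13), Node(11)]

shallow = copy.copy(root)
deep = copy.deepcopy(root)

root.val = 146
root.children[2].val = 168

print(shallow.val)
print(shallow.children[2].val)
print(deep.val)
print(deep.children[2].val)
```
17
168
17
11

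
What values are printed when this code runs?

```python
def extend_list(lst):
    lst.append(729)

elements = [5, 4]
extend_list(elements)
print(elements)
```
[5, 4, 729]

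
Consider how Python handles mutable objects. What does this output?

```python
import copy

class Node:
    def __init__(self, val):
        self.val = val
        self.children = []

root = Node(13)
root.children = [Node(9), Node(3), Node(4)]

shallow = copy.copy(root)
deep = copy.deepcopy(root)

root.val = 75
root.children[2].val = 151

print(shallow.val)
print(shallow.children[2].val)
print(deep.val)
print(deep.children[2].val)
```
13
151
13
4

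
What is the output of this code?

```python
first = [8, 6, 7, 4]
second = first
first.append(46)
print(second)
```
[8, 6, 7, 4, 46]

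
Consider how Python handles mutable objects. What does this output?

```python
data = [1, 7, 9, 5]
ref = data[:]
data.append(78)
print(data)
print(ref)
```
[1, 7, 9, 5, 78]
[1, 7, 9, 5]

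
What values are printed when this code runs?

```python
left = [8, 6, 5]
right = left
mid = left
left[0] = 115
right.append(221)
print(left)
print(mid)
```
[115, 6, 5, 221]
[115, 6, 5, 221]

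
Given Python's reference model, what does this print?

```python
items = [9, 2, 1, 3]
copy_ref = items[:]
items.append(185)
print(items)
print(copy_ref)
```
[9, 2, 1, 3, 185]
[9, 2, 1, 3]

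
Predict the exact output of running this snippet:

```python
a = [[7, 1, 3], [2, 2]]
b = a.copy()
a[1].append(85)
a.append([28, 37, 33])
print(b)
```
[[7, 1, 3], [2, 2, 85]]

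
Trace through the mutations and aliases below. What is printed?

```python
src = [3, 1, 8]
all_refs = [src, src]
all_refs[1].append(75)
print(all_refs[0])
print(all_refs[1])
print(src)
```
[3, 1, 8, 75]
[3, 1, 8, 75]
[3, 1, 8, 75]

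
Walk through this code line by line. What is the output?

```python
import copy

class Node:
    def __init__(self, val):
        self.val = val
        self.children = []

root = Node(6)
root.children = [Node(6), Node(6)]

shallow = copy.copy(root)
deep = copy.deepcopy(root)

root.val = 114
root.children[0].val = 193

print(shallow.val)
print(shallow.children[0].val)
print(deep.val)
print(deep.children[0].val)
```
6
193
6
6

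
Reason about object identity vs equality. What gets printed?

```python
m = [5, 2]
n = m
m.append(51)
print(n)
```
[5, 2, 51]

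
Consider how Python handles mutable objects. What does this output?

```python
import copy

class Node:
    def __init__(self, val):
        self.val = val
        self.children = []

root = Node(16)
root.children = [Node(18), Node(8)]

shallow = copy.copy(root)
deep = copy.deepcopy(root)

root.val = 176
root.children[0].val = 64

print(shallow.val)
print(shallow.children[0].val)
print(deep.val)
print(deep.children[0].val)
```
16
64
16
18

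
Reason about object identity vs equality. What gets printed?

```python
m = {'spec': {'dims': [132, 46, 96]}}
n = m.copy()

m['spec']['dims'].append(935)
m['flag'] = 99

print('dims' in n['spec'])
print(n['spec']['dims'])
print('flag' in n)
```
True
[132, 46, 96, 935]
False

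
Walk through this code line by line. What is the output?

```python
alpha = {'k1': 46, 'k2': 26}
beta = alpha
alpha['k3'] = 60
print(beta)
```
{'k1': 46, 'k2': 26, 'k3': 60}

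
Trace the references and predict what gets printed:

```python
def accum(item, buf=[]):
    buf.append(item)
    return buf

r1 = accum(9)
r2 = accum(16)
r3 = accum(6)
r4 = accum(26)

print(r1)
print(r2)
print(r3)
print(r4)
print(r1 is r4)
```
[9, 16, 6, 26]
[9, 16, 6, 26]
[9, 16, 6, 26]
[9, 16, 6, 26]
True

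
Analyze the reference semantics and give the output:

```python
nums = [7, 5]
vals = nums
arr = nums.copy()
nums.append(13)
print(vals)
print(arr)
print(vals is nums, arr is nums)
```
[7, 5, 13]
[7, 5]
True False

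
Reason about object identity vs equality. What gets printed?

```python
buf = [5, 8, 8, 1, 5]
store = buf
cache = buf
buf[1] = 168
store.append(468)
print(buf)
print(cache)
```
[5, 168, 8, 1, 5, 468]
[5, 168, 8, 1, 5, 468]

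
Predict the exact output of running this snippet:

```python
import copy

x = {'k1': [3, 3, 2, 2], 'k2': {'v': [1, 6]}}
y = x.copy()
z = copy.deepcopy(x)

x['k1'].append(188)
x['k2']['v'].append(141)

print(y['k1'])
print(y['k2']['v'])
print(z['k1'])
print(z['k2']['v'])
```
[3, 3, 2, 2, 188]
[1, 6, 141]
[3, 3, 2, 2]
[1, 6]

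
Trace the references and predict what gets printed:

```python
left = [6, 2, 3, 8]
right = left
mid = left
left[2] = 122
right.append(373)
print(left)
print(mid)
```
[6, 2, 122, 8, 373]
[6, 2, 122, 8, 373]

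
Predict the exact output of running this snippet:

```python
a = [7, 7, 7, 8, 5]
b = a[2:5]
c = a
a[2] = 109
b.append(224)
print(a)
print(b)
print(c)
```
[7, 7, 109, 8, 5]
[7, 8, 5, 224]
[7, 7, 109, 8, 5]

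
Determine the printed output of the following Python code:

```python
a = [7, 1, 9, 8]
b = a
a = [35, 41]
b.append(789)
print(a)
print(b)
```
[35, 41]
[7, 1, 9, 8, 789]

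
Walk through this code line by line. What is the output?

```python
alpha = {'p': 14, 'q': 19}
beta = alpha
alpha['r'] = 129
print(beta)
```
{'p': 14, 'q': 19, 'r': 129}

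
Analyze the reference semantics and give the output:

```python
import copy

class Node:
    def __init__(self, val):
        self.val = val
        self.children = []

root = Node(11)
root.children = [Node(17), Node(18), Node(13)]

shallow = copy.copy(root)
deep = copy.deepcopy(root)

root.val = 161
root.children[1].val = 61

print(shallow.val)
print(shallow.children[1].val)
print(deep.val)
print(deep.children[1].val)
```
11
61
11
18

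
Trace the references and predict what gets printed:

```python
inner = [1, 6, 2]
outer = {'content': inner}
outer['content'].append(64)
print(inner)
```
[1, 6, 2, 64]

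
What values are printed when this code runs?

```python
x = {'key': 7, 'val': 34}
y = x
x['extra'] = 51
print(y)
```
{'key': 7, 'val': 34, 'extra': 51}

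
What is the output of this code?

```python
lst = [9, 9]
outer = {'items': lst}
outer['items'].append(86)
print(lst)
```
[9, 9, 86]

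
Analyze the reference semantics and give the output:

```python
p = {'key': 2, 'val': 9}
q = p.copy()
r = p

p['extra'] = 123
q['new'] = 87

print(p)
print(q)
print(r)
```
{'key': 2, 'val': 9, 'extra': 123}
{'key': 2, 'val': 9, 'new': 87}
{'key': 2, 'val': 9, 'extra': 123}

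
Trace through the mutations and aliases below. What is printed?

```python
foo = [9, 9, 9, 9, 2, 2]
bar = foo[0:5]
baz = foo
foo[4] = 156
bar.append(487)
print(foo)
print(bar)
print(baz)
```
[9, 9, 9, 9, 156, 2]
[9, 9, 9, 9, 2, 487]
[9, 9, 9, 9, 156, 2]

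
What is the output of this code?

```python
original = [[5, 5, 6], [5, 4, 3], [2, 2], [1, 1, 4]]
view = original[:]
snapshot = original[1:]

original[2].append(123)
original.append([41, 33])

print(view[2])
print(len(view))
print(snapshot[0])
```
[2, 2, 123]
4
[5, 4, 3]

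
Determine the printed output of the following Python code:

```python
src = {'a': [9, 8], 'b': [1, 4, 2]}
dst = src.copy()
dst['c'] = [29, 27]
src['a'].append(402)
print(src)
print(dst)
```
{'a': [9, 8, 402], 'b': [1, 4, 2]}
{'a': [9, 8, 402], 'b': [1, 4, 2], 'c': [29, 27]}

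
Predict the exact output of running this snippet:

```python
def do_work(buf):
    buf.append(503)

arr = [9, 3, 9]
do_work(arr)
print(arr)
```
[9, 3, 9, 503]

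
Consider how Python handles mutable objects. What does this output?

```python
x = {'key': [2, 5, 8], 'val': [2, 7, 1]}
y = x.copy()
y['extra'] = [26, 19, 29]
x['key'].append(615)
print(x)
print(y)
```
{'key': [2, 5, 8, 615], 'val': [2, 7, 1]}
{'key': [2, 5, 8, 615], 'val': [2, 7, 1], 'extra': [26, 19, 29]}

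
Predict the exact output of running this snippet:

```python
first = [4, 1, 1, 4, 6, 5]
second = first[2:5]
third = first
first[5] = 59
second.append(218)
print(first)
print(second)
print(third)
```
[4, 1, 1, 4, 6, 59]
[1, 4, 6, 218]
[4, 1, 1, 4, 6, 59]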